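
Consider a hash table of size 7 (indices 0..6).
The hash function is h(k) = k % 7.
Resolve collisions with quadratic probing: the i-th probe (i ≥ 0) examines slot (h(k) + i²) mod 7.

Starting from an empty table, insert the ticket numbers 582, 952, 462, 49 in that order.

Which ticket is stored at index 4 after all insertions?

582 hashes to 1; slot 1 is free → place at 1.
952 hashes to 0; slot 0 is free → place at 0.
462 hashes to 0; 0,1 taken → place at 4.
49 hashes to 0; 0,1,4 taken → place at 2.
Table: [952, 582, 49, _, 462, _, _]

462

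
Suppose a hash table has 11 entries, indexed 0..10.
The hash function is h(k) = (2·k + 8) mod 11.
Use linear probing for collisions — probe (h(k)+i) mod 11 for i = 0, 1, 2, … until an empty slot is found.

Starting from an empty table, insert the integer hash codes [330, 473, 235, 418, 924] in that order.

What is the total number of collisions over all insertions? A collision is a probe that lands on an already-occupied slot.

6

Insert 330: h=8, slot 8 empty → index 8.
Insert 473: h=8, slot 8 occupied → index 9.
Insert 235: h=5, slot 5 empty → index 5.
Insert 418: h=8, slots 8,9 occupied → index 10.
Insert 924: h=8, slots 8,9,10 occupied → index 0.
Table: [924, —, —, —, —, 235, —, —, 330, 473, 418]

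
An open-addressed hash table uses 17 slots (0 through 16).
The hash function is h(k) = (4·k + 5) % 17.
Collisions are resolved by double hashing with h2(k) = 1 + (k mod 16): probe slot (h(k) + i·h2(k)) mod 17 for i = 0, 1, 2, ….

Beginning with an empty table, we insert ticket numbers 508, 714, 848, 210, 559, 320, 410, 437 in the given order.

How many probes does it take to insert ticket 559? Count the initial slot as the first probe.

2

508 hashes to 14; slot 14 is free → place at 14.
714 hashes to 5; slot 5 is free → place at 5.
848 hashes to 14, h2=1; 14 taken → place at 15.
210 hashes to 12; slot 12 is free → place at 12.
559 hashes to 14, h2=16; 14 taken → place at 13.
320 hashes to 10; slot 10 is free → place at 10.
410 hashes to 13, h2=11; 13 taken → place at 7.
437 hashes to 2; slot 2 is free → place at 2.
Table: [—, —, 437, —, —, 714, —, 410, —, —, 320, —, 210, 559, 508, 848, —]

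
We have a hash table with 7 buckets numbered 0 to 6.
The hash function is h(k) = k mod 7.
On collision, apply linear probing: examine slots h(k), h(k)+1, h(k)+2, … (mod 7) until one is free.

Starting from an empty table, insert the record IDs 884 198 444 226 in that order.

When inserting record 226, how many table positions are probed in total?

4

Insert 884: h=2, slot 2 empty => index 2.
Insert 198: h=2, slot 2 occupied => index 3.
Insert 444: h=3, slot 3 occupied => index 4.
Insert 226: h=2, slots 2,3,4 occupied => index 5.
Table: [-, -, 884, 198, 444, 226, -]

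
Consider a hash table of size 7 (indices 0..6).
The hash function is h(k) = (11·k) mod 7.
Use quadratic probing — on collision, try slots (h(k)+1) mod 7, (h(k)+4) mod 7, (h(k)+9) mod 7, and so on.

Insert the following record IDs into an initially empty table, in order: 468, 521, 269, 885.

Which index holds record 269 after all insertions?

6

468 hashes to 3; slot 3 is free → place at 3.
521 hashes to 5; slot 5 is free → place at 5.
269 hashes to 5; 5 taken → place at 6.
885 hashes to 5; 5,6 taken → place at 2.
Table: [∅, ∅, 885, 468, ∅, 521, 269]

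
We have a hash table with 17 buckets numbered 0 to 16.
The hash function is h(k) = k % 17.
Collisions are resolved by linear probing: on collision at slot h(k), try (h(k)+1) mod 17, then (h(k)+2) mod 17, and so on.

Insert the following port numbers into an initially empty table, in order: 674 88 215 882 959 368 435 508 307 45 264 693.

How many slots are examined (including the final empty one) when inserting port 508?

Insert 674: h=11, slot 11 empty → index 11.
Insert 88: h=3, slot 3 empty → index 3.
Insert 215: h=11, slot 11 occupied → index 12.
Insert 882: h=15, slot 15 empty → index 15.
Insert 959: h=7, slot 7 empty → index 7.
Insert 368: h=11, slots 11,12 occupied → index 13.
Insert 435: h=10, slot 10 empty → index 10.
Insert 508: h=15, slot 15 occupied → index 16.
Insert 307: h=1, slot 1 empty → index 1.
Insert 45: h=11, slots 11,12,13 occupied → index 14.
Insert 264: h=9, slot 9 empty → index 9.
Insert 693: h=13, slots 13,14,15,16 occupied → index 0.
Table: [693, 307, ∅, 88, ∅, ∅, ∅, 959, ∅, 264, 435, 674, 215, 368, 45, 882, 508]

2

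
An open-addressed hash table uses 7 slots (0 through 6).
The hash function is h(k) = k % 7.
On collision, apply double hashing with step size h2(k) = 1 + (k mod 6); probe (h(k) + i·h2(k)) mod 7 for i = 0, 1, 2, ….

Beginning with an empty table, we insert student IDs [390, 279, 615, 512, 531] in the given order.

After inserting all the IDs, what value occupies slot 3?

615

390 hashes to 5; slot 5 is free => place at 5.
279 hashes to 6; slot 6 is free => place at 6.
615 hashes to 6, h2=4; 6 taken => place at 3.
512 hashes to 1; slot 1 is free => place at 1.
531 hashes to 6, h2=4; 6,3 taken => place at 0.
Table: [531, 512, ∅, 615, ∅, 390, 279]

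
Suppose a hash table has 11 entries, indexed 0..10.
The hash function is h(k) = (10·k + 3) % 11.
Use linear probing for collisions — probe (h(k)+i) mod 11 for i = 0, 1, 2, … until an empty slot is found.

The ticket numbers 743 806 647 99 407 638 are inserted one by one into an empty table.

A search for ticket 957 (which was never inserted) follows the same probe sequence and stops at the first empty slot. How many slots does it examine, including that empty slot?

5

743 hashes to 8; slot 8 is free → place at 8.
806 hashes to 0; slot 0 is free → place at 0.
647 hashes to 5; slot 5 is free → place at 5.
99 hashes to 3; slot 3 is free → place at 3.
407 hashes to 3; 3 taken → place at 4.
638 hashes to 3; 3,4,5 taken → place at 6.
Table: [806, —, —, 99, 407, 647, 638, —, 743, —, —]
Lookup 957: h=3, probe 3,4,5,6,7 → slot 7 empty, not found.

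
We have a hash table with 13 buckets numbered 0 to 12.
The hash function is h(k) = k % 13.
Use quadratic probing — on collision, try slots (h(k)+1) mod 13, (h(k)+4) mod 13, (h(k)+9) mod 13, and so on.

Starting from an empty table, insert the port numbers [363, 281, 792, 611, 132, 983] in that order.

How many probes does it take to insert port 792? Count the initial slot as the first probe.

Insert 363: h=12, slot 12 empty -> index 12.
Insert 281: h=8, slot 8 empty -> index 8.
Insert 792: h=12, slot 12 occupied -> index 0.
Insert 611: h=0, slot 0 occupied -> index 1.
Insert 132: h=2, slot 2 empty -> index 2.
Insert 983: h=8, slot 8 occupied -> index 9.
Table: [792, 611, 132, ., ., ., ., ., 281, 983, ., ., 363]

2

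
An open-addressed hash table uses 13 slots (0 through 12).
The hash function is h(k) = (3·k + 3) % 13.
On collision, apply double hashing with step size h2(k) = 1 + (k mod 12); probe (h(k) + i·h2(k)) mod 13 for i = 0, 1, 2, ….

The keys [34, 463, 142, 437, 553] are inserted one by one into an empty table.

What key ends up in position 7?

437

34: h=1 → slot 1
463: h=1, h2=8, probe 1,9 → slot 9
142: h=0 → slot 0
437: h=1, h2=6, probe 1,7 → slot 7
553: h=11 → slot 11
Table: [142, 34, —, —, —, —, —, 437, —, 463, —, 553, —]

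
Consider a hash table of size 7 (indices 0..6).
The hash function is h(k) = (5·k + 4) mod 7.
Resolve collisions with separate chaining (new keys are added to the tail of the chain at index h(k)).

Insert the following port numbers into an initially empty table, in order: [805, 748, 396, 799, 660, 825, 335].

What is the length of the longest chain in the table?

Insert 805: h=4, bucket 4 empty → new chain.
Insert 748: h=6, bucket 6 empty → new chain.
Insert 396: h=3, bucket 3 empty → new chain.
Insert 799: h=2, bucket 2 empty → new chain.
Insert 660: h=0, bucket 0 empty → new chain.
Insert 825: h=6, bucket 6 nonempty → append to chain.
Insert 335: h=6, bucket 6 nonempty → append to chain.
Final buckets:
0: 660
1: -
2: 799
3: 396
4: 805
5: -
6: 748 -> 825 -> 335

3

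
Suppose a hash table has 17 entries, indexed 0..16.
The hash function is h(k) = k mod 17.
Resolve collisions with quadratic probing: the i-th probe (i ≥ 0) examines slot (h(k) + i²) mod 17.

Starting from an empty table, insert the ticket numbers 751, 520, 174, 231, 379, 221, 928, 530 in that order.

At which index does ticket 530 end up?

Insert 751: h=3, slot 3 empty → index 3.
Insert 520: h=10, slot 10 empty → index 10.
Insert 174: h=4, slot 4 empty → index 4.
Insert 231: h=10, slot 10 occupied → index 11.
Insert 379: h=5, slot 5 empty → index 5.
Insert 221: h=0, slot 0 empty → index 0.
Insert 928: h=10, slots 10,11 occupied → index 14.
Insert 530: h=3, slots 3,4 occupied → index 7.
Table: [221, ∅, ∅, 751, 174, 379, ∅, 530, ∅, ∅, 520, 231, ∅, ∅, 928, ∅, ∅]

7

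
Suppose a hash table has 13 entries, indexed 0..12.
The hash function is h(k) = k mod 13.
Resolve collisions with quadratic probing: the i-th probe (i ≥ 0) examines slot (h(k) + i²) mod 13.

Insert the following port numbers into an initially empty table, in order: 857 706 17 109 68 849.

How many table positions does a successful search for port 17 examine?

2

857: h=12 → slot 12
706: h=4 → slot 4
17: h=4, probe 4,5 → slot 5
109: h=5, probe 5,6 → slot 6
68: h=3 → slot 3
849: h=4, probe 4,5,8 → slot 8
Table: [—, —, —, 68, 706, 17, 109, —, 849, —, —, —, 857]
Lookup 17: h=4, probe 4,5 → found at 5.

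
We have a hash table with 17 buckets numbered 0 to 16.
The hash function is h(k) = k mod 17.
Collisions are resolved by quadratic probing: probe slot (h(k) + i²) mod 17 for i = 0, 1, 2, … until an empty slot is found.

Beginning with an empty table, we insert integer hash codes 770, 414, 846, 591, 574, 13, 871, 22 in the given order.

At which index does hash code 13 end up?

12

Insert 770: h=5, slot 5 empty => index 5.
Insert 414: h=6, slot 6 empty => index 6.
Insert 846: h=13, slot 13 empty => index 13.
Insert 591: h=13, slot 13 occupied => index 14.
Insert 574: h=13, slots 13,14 occupied => index 0.
Insert 13: h=13, slots 13,14,0,5 occupied => index 12.
Insert 871: h=4, slot 4 empty => index 4.
Insert 22: h=5, slots 5,6 occupied => index 9.
Table: [574, -, -, -, 871, 770, 414, -, -, 22, -, -, 13, 846, 591, -, -]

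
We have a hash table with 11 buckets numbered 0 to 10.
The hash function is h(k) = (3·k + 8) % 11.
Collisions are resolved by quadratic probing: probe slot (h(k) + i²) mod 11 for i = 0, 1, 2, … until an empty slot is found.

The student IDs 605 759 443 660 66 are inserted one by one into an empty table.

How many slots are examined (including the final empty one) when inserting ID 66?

5

605 hashes to 8; slot 8 is free => place at 8.
759 hashes to 8; 8 taken => place at 9.
443 hashes to 6; slot 6 is free => place at 6.
660 hashes to 8; 8,9 taken => place at 1.
66 hashes to 8; 8,9,1,6 taken => place at 2.
Table: [_, 660, 66, _, _, _, 443, _, 605, 759, _]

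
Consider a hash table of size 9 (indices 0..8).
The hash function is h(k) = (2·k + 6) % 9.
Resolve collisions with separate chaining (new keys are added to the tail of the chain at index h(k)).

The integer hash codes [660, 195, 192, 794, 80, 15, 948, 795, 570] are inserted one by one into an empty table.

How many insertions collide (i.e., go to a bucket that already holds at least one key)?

5

Insert 660: h=3, bucket 3 empty -> new chain.
Insert 195: h=0, bucket 0 empty -> new chain.
Insert 192: h=3, bucket 3 nonempty -> append to chain.
Insert 794: h=1, bucket 1 empty -> new chain.
Insert 80: h=4, bucket 4 empty -> new chain.
Insert 15: h=0, bucket 0 nonempty -> append to chain.
Insert 948: h=3, bucket 3 nonempty -> append to chain.
Insert 795: h=3, bucket 3 nonempty -> append to chain.
Insert 570: h=3, bucket 3 nonempty -> append to chain.
Final buckets:
0: 195 -> 15
1: 794
2: ∅
3: 660 -> 192 -> 948 -> 795 -> 570
4: 80
5: ∅
6: ∅
7: ∅
8: ∅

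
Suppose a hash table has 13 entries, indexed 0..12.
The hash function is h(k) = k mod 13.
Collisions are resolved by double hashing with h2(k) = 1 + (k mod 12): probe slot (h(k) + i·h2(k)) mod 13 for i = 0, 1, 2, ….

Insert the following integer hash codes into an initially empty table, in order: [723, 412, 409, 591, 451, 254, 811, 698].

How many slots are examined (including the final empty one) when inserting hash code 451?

2

723: h=8 => slot 8
412: h=9 => slot 9
409: h=6 => slot 6
591: h=6, h2=4, probe 6,10 => slot 10
451: h=9, h2=8, probe 9,4 => slot 4
254: h=7 => slot 7
811: h=5 => slot 5
698: h=9, h2=3, probe 9,12 => slot 12
Table: [_, _, _, _, 451, 811, 409, 254, 723, 412, 591, _, 698]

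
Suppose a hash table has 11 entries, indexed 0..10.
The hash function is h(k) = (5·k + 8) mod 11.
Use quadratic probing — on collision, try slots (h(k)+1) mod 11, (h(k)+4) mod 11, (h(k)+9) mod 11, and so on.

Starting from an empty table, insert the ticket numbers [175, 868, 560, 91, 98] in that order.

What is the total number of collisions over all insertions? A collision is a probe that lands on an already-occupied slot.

Insert 175: h=3, slot 3 empty -> index 3.
Insert 868: h=3, slot 3 occupied -> index 4.
Insert 560: h=3, slots 3,4 occupied -> index 7.
Insert 91: h=1, slot 1 empty -> index 1.
Insert 98: h=3, slots 3,4,7,1 occupied -> index 8.
Table: [_, 91, _, 175, 868, _, _, 560, 98, _, _]

7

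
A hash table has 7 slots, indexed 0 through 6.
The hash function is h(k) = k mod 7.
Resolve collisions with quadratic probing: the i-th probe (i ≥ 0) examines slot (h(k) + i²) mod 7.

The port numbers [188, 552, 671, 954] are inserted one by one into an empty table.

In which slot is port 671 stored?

Insert 188: h=6, slot 6 empty -> index 6.
Insert 552: h=6, slot 6 occupied -> index 0.
Insert 671: h=6, slots 6,0 occupied -> index 3.
Insert 954: h=2, slot 2 empty -> index 2.
Table: [552, _, 954, 671, _, _, 188]

3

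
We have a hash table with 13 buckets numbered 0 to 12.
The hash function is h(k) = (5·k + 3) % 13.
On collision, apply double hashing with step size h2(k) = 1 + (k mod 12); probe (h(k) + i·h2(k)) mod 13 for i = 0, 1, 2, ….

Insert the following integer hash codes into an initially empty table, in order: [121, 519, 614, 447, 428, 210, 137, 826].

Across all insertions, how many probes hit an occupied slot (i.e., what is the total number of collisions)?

3

Insert 121: h=10, slot 10 empty -> index 10.
Insert 519: h=11, slot 11 empty -> index 11.
Insert 614: h=5, slot 5 empty -> index 5.
Insert 447: h=2, slot 2 empty -> index 2.
Insert 428: h=11, h2=9, slot 11 occupied -> index 7.
Insert 210: h=0, slot 0 empty -> index 0.
Insert 137: h=12, slot 12 empty -> index 12.
Insert 826: h=12, h2=11, slots 12,10 occupied -> index 8.
Table: [210, _, 447, _, _, 614, _, 428, 826, _, 121, 519, 137]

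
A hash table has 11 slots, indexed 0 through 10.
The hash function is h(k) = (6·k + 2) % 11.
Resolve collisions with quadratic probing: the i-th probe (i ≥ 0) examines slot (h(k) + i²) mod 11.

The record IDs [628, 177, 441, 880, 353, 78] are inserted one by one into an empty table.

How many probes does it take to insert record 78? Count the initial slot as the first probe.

628 hashes to 8; slot 8 is free => place at 8.
177 hashes to 8; 8 taken => place at 9.
441 hashes to 8; 8,9 taken => place at 1.
880 hashes to 2; slot 2 is free => place at 2.
353 hashes to 8; 8,9,1 taken => place at 6.
78 hashes to 8; 8,9,1,6,2 taken => place at 0.
Table: [78, 441, 880, —, —, —, 353, —, 628, 177, —]

6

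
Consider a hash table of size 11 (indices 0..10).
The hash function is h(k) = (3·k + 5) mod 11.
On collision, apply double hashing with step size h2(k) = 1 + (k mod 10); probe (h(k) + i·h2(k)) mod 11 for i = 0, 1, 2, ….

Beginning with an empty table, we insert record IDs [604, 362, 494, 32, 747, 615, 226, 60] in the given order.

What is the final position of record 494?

604: h=2 => slot 2
362: h=2, h2=3, probe 2,5 => slot 5
494: h=2, h2=5, probe 2,7 => slot 7
32: h=2, h2=3, probe 2,5,8 => slot 8
747: h=2, h2=8, probe 2,10 => slot 10
615: h=2, h2=6, probe 2,8,3 => slot 3
226: h=1 => slot 1
60: h=9 => slot 9
Table: [., 226, 604, 615, ., 362, ., 494, 32, 60, 747]

7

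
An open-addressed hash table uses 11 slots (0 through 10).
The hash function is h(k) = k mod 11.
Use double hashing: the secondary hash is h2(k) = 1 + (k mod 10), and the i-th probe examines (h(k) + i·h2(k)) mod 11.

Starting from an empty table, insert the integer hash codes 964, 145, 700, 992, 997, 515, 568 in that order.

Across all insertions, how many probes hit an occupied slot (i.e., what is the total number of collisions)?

964 hashes to 7; slot 7 is free => place at 7.
145 hashes to 2; slot 2 is free => place at 2.
700 hashes to 7, h2=1; 7 taken => place at 8.
992 hashes to 2, h2=3; 2 taken => place at 5.
997 hashes to 7, h2=8; 7 taken => place at 4.
515 hashes to 9; slot 9 is free => place at 9.
568 hashes to 7, h2=9; 7,5 taken => place at 3.
Table: [∅, ∅, 145, 568, 997, 992, ∅, 964, 700, 515, ∅]

5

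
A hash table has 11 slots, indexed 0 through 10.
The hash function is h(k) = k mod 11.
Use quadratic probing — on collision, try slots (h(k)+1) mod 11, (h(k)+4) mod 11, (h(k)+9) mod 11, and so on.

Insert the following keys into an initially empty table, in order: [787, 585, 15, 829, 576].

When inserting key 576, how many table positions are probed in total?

3

787: h=6 -> slot 6
585: h=2 -> slot 2
15: h=4 -> slot 4
829: h=4, probe 4,5 -> slot 5
576: h=4, probe 4,5,8 -> slot 8
Table: [—, —, 585, —, 15, 829, 787, —, 576, —, —]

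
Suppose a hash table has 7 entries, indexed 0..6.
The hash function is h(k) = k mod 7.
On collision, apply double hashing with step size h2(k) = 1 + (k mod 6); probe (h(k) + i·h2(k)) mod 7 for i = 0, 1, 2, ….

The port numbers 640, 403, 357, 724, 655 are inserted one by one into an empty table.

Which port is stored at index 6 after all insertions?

640 hashes to 3; slot 3 is free -> place at 3.
403 hashes to 4; slot 4 is free -> place at 4.
357 hashes to 0; slot 0 is free -> place at 0.
724 hashes to 3, h2=5; 3 taken -> place at 1.
655 hashes to 4, h2=2; 4 taken -> place at 6.
Table: [357, 724, _, 640, 403, _, 655]

655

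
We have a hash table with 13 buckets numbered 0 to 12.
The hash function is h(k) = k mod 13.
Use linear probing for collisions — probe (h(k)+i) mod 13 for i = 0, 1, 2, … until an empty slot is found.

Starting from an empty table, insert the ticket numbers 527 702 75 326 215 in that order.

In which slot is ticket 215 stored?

Insert 527: h=7, slot 7 empty → index 7.
Insert 702: h=0, slot 0 empty → index 0.
Insert 75: h=10, slot 10 empty → index 10.
Insert 326: h=1, slot 1 empty → index 1.
Insert 215: h=7, slot 7 occupied → index 8.
Table: [702, 326, ∅, ∅, ∅, ∅, ∅, 527, 215, ∅, 75, ∅, ∅]

8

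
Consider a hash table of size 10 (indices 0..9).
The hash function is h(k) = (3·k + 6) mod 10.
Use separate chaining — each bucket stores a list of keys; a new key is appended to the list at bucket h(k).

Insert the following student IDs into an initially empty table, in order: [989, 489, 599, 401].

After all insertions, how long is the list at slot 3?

989 -> bucket 3
489 -> bucket 3 (collision)
599 -> bucket 3 (collision)
401 -> bucket 9
Final buckets:
0: .
1: .
2: .
3: 989 -> 489 -> 599
4: .
5: .
6: .
7: .
8: .
9: 401

3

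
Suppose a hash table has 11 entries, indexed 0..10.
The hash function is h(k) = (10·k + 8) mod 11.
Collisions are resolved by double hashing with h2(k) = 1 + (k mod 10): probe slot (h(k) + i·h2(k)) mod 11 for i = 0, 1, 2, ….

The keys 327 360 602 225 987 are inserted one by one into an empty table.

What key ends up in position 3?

327 hashes to 0; slot 0 is free => place at 0.
360 hashes to 0, h2=1; 0 taken => place at 1.
602 hashes to 0, h2=3; 0 taken => place at 3.
225 hashes to 3, h2=6; 3 taken => place at 9.
987 hashes to 0, h2=8; 0 taken => place at 8.
Table: [327, 360, ., 602, ., ., ., ., 987, 225, .]

602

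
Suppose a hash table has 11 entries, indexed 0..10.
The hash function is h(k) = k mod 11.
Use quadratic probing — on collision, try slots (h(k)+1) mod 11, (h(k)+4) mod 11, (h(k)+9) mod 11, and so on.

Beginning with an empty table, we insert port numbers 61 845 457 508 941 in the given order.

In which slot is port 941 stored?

10

Insert 61: h=6, slot 6 empty => index 6.
Insert 845: h=9, slot 9 empty => index 9.
Insert 457: h=6, slot 6 occupied => index 7.
Insert 508: h=2, slot 2 empty => index 2.
Insert 941: h=6, slots 6,7 occupied => index 10.
Table: [—, —, 508, —, —, —, 61, 457, —, 845, 941]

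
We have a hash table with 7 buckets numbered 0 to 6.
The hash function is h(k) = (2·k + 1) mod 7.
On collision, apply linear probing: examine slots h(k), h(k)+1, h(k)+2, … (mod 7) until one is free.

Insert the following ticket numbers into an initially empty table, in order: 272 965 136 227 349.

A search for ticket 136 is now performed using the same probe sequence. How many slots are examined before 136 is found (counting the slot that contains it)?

272 hashes to 6; slot 6 is free => place at 6.
965 hashes to 6; 6 taken => place at 0.
136 hashes to 0; 0 taken => place at 1.
227 hashes to 0; 0,1 taken => place at 2.
349 hashes to 6; 6,0,1,2 taken => place at 3.
Table: [965, 136, 227, 349, ∅, ∅, 272]
Lookup 136: h=0, probe 0,1 → found at 1.

2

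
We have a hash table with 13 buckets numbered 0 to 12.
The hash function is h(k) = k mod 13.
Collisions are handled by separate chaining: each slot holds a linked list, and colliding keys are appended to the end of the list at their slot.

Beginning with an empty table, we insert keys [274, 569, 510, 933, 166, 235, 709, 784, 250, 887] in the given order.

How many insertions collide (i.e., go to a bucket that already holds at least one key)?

274 -> bucket 1
569 -> bucket 10
510 -> bucket 3
933 -> bucket 10 (collision)
166 -> bucket 10 (collision)
235 -> bucket 1 (collision)
709 -> bucket 7
784 -> bucket 4
250 -> bucket 3 (collision)
887 -> bucket 3 (collision)
Final buckets:
0: _
1: 274 -> 235
2: _
3: 510 -> 250 -> 887
4: 784
5: _
6: _
7: 709
8: _
9: _
10: 569 -> 933 -> 166
11: _
12: _

5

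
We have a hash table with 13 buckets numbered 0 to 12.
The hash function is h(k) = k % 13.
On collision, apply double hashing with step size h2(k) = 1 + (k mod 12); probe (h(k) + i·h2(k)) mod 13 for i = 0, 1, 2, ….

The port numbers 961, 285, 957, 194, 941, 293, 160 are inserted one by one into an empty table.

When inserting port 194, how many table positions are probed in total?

961 hashes to 12; slot 12 is free → place at 12.
285 hashes to 12, h2=10; 12 taken → place at 9.
957 hashes to 8; slot 8 is free → place at 8.
194 hashes to 12, h2=3; 12 taken → place at 2.
941 hashes to 5; slot 5 is free → place at 5.
293 hashes to 7; slot 7 is free → place at 7.
160 hashes to 4; slot 4 is free → place at 4.
Table: [_, _, 194, _, 160, 941, _, 293, 957, 285, _, _, 961]

2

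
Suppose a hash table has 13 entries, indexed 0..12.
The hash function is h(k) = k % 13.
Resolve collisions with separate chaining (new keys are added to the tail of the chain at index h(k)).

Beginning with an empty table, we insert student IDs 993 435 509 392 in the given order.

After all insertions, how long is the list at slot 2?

2

993 -> bucket 5
435 -> bucket 6
509 -> bucket 2
392 -> bucket 2 (collision)
Final buckets:
0: ∅
1: ∅
2: 509 -> 392
3: ∅
4: ∅
5: 993
6: 435
7: ∅
8: ∅
9: ∅
10: ∅
11: ∅
12: ∅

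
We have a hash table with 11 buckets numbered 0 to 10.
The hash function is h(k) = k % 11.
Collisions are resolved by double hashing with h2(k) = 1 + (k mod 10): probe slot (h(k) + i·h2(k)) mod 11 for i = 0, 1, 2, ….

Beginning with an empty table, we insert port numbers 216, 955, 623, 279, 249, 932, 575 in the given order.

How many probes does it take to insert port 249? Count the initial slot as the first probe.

Insert 216: h=7, slot 7 empty → index 7.
Insert 955: h=9, slot 9 empty → index 9.
Insert 623: h=7, h2=4, slot 7 occupied → index 0.
Insert 279: h=4, slot 4 empty → index 4.
Insert 249: h=7, h2=10, slot 7 occupied → index 6.
Insert 932: h=8, slot 8 empty → index 8.
Insert 575: h=3, slot 3 empty → index 3.
Table: [623, ∅, ∅, 575, 279, ∅, 249, 216, 932, 955, ∅]

2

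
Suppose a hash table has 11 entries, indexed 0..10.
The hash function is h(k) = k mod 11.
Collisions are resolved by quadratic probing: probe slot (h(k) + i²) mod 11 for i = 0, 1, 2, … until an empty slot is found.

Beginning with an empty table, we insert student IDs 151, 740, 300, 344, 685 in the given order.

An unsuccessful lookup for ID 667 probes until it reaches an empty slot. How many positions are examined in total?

Insert 151: h=8, slot 8 empty → index 8.
Insert 740: h=3, slot 3 empty → index 3.
Insert 300: h=3, slot 3 occupied → index 4.
Insert 344: h=3, slots 3,4 occupied → index 7.
Insert 685: h=3, slots 3,4,7 occupied → index 1.
Table: [-, 685, -, 740, 300, -, -, 344, 151, -, -]
Lookup 667: h=7, probe 7,8,0 → slot 0 empty, not found.

3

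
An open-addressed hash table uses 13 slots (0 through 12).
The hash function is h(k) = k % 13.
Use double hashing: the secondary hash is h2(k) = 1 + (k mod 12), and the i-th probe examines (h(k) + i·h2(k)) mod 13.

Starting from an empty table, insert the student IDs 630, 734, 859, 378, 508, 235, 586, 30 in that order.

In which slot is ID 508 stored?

11

630: h=6 → slot 6
734: h=6, h2=3, probe 6,9 → slot 9
859: h=1 → slot 1
378: h=1, h2=7, probe 1,8 → slot 8
508: h=1, h2=5, probe 1,6,11 → slot 11
235: h=1, h2=8, probe 1,9,4 → slot 4
586: h=1, h2=11, probe 1,12 → slot 12
30: h=4, h2=7, probe 4,11,5 → slot 5
Table: [., 859, ., ., 235, 30, 630, ., 378, 734, ., 508, 586]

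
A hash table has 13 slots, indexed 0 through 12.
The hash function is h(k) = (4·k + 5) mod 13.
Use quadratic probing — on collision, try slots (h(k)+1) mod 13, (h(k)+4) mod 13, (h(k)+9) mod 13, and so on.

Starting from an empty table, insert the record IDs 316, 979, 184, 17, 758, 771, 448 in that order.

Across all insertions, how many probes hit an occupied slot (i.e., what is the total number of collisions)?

10

316: h=8 → slot 8
979: h=8, probe 8,9 → slot 9
184: h=0 → slot 0
17: h=8, probe 8,9,12 → slot 12
758: h=8, probe 8,9,12,4 → slot 4
771: h=8, probe 8,9,12,4,11 → slot 11
448: h=3 → slot 3
Table: [184, —, —, 448, 758, —, —, —, 316, 979, —, 771, 17]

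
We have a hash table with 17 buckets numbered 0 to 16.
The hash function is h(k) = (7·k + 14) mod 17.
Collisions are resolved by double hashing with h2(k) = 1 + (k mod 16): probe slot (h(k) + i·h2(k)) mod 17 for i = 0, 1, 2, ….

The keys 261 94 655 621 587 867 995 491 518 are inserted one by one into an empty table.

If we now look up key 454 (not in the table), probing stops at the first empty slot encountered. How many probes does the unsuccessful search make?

2

Insert 261: h=5, slot 5 empty => index 5.
Insert 94: h=9, slot 9 empty => index 9.
Insert 655: h=9, h2=16, slot 9 occupied => index 8.
Insert 621: h=9, h2=14, slot 9 occupied => index 6.
Insert 587: h=9, h2=12, slot 9 occupied => index 4.
Insert 867: h=14, slot 14 empty => index 14.
Insert 995: h=9, h2=4, slot 9 occupied => index 13.
Insert 491: h=0, slot 0 empty => index 0.
Insert 518: h=2, slot 2 empty => index 2.
Table: [491, _, 518, _, 587, 261, 621, _, 655, 94, _, _, _, 995, 867, _, _]
Lookup 454: h=13, h2=7, probe 13,3 → slot 3 empty, not found.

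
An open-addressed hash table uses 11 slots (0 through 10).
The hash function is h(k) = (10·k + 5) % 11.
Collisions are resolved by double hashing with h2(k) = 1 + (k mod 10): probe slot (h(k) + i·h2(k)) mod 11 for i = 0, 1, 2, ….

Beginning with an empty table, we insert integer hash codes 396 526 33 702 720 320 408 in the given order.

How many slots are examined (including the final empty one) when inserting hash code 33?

Insert 396: h=5, slot 5 empty → index 5.
Insert 526: h=7, slot 7 empty → index 7.
Insert 33: h=5, h2=4, slot 5 occupied → index 9.
Insert 702: h=7, h2=3, slot 7 occupied → index 10.
Insert 720: h=0, slot 0 empty → index 0.
Insert 320: h=4, slot 4 empty → index 4.
Insert 408: h=4, h2=9, slot 4 occupied → index 2.
Table: [720, —, 408, —, 320, 396, —, 526, —, 33, 702]

2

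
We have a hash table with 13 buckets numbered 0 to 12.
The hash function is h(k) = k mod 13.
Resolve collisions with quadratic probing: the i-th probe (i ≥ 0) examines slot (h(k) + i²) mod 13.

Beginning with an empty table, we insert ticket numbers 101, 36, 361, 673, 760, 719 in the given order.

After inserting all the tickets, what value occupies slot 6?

673

101: h=10 => slot 10
36: h=10, probe 10,11 => slot 11
361: h=10, probe 10,11,1 => slot 1
673: h=10, probe 10,11,1,6 => slot 6
760: h=6, probe 6,7 => slot 7
719: h=4 => slot 4
Table: [-, 361, -, -, 719, -, 673, 760, -, -, 101, 36, -]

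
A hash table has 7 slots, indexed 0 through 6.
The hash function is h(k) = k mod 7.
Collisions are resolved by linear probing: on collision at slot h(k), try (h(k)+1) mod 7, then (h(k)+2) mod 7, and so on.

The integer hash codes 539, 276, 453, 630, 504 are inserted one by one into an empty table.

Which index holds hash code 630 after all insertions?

539: h=0 => slot 0
276: h=3 => slot 3
453: h=5 => slot 5
630: h=0, probe 0,1 => slot 1
504: h=0, probe 0,1,2 => slot 2
Table: [539, 630, 504, 276, -, 453, -]

1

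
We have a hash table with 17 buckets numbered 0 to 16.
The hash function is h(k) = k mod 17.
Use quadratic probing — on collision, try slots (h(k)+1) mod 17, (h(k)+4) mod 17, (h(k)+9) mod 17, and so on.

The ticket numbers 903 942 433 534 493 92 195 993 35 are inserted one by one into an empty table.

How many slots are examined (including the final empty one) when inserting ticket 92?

903: h=2 => slot 2
942: h=7 => slot 7
433: h=8 => slot 8
534: h=7, probe 7,8,11 => slot 11
493: h=0 => slot 0
92: h=7, probe 7,8,11,16 => slot 16
195: h=8, probe 8,9 => slot 9
993: h=7, probe 7,8,11,16,6 => slot 6
35: h=1 => slot 1
Table: [493, 35, 903, ., ., ., 993, 942, 433, 195, ., 534, ., ., ., ., 92]

4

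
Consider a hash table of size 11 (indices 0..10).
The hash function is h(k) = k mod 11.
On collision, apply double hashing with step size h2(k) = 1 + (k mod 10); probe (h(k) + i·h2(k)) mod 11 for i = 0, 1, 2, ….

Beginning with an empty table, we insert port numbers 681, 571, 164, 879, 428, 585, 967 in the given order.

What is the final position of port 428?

Insert 681: h=10, slot 10 empty → index 10.
Insert 571: h=10, h2=2, slot 10 occupied → index 1.
Insert 164: h=10, h2=5, slot 10 occupied → index 4.
Insert 879: h=10, h2=10, slot 10 occupied → index 9.
Insert 428: h=10, h2=9, slot 10 occupied → index 8.
Insert 585: h=2, slot 2 empty → index 2.
Insert 967: h=10, h2=8, slot 10 occupied → index 7.
Table: [∅, 571, 585, ∅, 164, ∅, ∅, 967, 428, 879, 681]

8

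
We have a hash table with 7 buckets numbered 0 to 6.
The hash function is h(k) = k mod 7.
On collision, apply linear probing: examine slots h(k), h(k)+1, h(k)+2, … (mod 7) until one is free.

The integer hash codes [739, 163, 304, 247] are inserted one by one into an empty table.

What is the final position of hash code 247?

5

Insert 739: h=4, slot 4 empty → index 4.
Insert 163: h=2, slot 2 empty → index 2.
Insert 304: h=3, slot 3 empty → index 3.
Insert 247: h=2, slots 2,3,4 occupied → index 5.
Table: [_, _, 163, 304, 739, 247, _]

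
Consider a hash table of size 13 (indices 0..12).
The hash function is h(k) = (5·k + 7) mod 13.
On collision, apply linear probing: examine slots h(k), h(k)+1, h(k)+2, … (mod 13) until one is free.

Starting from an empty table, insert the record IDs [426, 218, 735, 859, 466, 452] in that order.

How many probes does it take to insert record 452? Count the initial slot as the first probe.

3

426: h=5 => slot 5
218: h=5, probe 5,6 => slot 6
735: h=3 => slot 3
859: h=12 => slot 12
466: h=10 => slot 10
452: h=5, probe 5,6,7 => slot 7
Table: [∅, ∅, ∅, 735, ∅, 426, 218, 452, ∅, ∅, 466, ∅, 859]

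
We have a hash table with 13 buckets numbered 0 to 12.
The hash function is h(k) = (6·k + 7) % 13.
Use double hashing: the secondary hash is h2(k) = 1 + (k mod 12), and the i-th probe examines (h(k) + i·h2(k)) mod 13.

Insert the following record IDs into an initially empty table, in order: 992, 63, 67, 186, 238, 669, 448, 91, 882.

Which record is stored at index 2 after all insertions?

992: h=5 => slot 5
63: h=8 => slot 8
67: h=6 => slot 6
186: h=5, h2=7, probe 5,12 => slot 12
238: h=5, h2=11, probe 5,3 => slot 3
669: h=4 => slot 4
448: h=4, h2=5, probe 4,9 => slot 9
91: h=7 => slot 7
882: h=8, h2=7, probe 8,2 => slot 2
Table: [-, -, 882, 238, 669, 992, 67, 91, 63, 448, -, -, 186]

882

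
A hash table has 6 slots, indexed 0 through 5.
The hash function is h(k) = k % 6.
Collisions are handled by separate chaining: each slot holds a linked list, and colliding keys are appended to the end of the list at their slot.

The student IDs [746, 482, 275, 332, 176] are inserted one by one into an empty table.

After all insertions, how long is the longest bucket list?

Insert 746: h=2, bucket 2 empty → new chain.
Insert 482: h=2, bucket 2 nonempty → append to chain.
Insert 275: h=5, bucket 5 empty → new chain.
Insert 332: h=2, bucket 2 nonempty → append to chain.
Insert 176: h=2, bucket 2 nonempty → append to chain.
Final buckets:
0: -
1: -
2: 746 -> 482 -> 332 -> 176
3: -
4: -
5: 275

4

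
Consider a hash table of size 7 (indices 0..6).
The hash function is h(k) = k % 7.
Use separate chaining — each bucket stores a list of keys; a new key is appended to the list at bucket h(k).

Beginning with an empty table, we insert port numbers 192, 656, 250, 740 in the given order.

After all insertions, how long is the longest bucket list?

Insert 192: h=3, bucket 3 empty → new chain.
Insert 656: h=5, bucket 5 empty → new chain.
Insert 250: h=5, bucket 5 nonempty → append to chain.
Insert 740: h=5, bucket 5 nonempty → append to chain.
Final buckets:
0: ∅
1: ∅
2: ∅
3: 192
4: ∅
5: 656 -> 250 -> 740
6: ∅

3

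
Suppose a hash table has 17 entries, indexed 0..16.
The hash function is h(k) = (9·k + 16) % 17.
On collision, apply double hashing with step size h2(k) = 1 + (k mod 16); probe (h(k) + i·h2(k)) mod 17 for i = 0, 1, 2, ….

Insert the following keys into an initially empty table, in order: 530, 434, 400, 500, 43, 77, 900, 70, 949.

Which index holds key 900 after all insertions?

0

530 hashes to 9; slot 9 is free => place at 9.
434 hashes to 12; slot 12 is free => place at 12.
400 hashes to 12, h2=1; 12 taken => place at 13.
500 hashes to 11; slot 11 is free => place at 11.
43 hashes to 12, h2=12; 12 taken => place at 7.
77 hashes to 12, h2=14; 12,9 taken => place at 6.
900 hashes to 7, h2=5; 7,12 taken => place at 0.
70 hashes to 0, h2=7; 0,7 taken => place at 14.
949 hashes to 6, h2=6; 6,12 taken => place at 1.
Table: [900, 949, ∅, ∅, ∅, ∅, 77, 43, ∅, 530, ∅, 500, 434, 400, 70, ∅, ∅]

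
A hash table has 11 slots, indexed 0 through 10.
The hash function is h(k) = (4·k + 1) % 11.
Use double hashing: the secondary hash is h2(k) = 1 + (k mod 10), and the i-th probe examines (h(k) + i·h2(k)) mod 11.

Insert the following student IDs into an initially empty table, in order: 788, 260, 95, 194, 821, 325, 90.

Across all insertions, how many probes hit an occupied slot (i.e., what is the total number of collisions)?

5

788: h=7 => slot 7
260: h=7, h2=1, probe 7,8 => slot 8
95: h=7, h2=6, probe 7,2 => slot 2
194: h=7, h2=5, probe 7,1 => slot 1
821: h=7, h2=2, probe 7,9 => slot 9
325: h=3 => slot 3
90: h=9, h2=1, probe 9,10 => slot 10
Table: [∅, 194, 95, 325, ∅, ∅, ∅, 788, 260, 821, 90]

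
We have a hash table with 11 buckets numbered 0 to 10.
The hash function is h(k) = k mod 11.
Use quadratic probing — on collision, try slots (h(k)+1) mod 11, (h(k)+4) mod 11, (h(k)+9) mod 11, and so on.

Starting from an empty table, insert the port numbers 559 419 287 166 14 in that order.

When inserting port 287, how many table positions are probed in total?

2

559: h=9 → slot 9
419: h=1 → slot 1
287: h=1, probe 1,2 → slot 2
166: h=1, probe 1,2,5 → slot 5
14: h=3 → slot 3
Table: [∅, 419, 287, 14, ∅, 166, ∅, ∅, ∅, 559, ∅]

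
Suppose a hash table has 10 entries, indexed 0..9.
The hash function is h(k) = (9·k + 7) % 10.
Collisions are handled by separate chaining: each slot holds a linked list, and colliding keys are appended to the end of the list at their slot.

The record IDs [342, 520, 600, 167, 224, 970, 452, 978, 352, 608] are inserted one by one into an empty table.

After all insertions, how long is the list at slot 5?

342 -> bucket 5
520 -> bucket 7
600 -> bucket 7 (collision)
167 -> bucket 0
224 -> bucket 3
970 -> bucket 7 (collision)
452 -> bucket 5 (collision)
978 -> bucket 9
352 -> bucket 5 (collision)
608 -> bucket 9 (collision)
Final buckets:
0: 167
1: .
2: .
3: 224
4: .
5: 342 -> 452 -> 352
6: .
7: 520 -> 600 -> 970
8: .
9: 978 -> 608

3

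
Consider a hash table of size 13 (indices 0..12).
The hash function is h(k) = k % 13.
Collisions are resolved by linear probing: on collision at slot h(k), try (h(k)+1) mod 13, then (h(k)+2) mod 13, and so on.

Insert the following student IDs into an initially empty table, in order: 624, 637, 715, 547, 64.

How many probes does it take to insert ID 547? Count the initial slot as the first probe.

Insert 624: h=0, slot 0 empty => index 0.
Insert 637: h=0, slot 0 occupied => index 1.
Insert 715: h=0, slots 0,1 occupied => index 2.
Insert 547: h=1, slots 1,2 occupied => index 3.
Insert 64: h=12, slot 12 empty => index 12.
Table: [624, 637, 715, 547, ., ., ., ., ., ., ., ., 64]

3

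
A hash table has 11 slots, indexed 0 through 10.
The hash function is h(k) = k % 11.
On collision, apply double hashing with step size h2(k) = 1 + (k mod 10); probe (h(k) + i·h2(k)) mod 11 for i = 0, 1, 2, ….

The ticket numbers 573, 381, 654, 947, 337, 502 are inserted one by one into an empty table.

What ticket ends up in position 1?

573 hashes to 1; slot 1 is free => place at 1.
381 hashes to 7; slot 7 is free => place at 7.
654 hashes to 5; slot 5 is free => place at 5.
947 hashes to 1, h2=8; 1 taken => place at 9.
337 hashes to 7, h2=8; 7 taken => place at 4.
502 hashes to 7, h2=3; 7 taken => place at 10.
Table: [∅, 573, ∅, ∅, 337, 654, ∅, 381, ∅, 947, 502]

573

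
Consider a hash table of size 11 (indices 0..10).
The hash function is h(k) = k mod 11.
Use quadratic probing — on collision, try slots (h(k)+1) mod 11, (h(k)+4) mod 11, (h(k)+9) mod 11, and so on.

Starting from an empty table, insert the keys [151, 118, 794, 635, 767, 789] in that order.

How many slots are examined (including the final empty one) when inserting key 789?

6

151: h=8 => slot 8
118: h=8, probe 8,9 => slot 9
794: h=2 => slot 2
635: h=8, probe 8,9,1 => slot 1
767: h=8, probe 8,9,1,6 => slot 6
789: h=8, probe 8,9,1,6,2,0 => slot 0
Table: [789, 635, 794, -, -, -, 767, -, 151, 118, -]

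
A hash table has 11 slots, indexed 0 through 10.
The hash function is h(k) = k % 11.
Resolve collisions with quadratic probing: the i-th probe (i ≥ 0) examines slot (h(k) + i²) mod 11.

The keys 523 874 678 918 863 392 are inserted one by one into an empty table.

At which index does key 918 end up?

9

Insert 523: h=6, slot 6 empty -> index 6.
Insert 874: h=5, slot 5 empty -> index 5.
Insert 678: h=7, slot 7 empty -> index 7.
Insert 918: h=5, slots 5,6 occupied -> index 9.
Insert 863: h=5, slots 5,6,9 occupied -> index 3.
Insert 392: h=7, slot 7 occupied -> index 8.
Table: [_, _, _, 863, _, 874, 523, 678, 392, 918, _]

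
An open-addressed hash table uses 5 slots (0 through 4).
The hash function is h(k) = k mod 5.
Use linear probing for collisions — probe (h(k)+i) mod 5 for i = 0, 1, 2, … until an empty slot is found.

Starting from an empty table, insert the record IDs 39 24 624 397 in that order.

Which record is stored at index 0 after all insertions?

24

39 hashes to 4; slot 4 is free => place at 4.
24 hashes to 4; 4 taken => place at 0.
624 hashes to 4; 4,0 taken => place at 1.
397 hashes to 2; slot 2 is free => place at 2.
Table: [24, 624, 397, _, 39]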